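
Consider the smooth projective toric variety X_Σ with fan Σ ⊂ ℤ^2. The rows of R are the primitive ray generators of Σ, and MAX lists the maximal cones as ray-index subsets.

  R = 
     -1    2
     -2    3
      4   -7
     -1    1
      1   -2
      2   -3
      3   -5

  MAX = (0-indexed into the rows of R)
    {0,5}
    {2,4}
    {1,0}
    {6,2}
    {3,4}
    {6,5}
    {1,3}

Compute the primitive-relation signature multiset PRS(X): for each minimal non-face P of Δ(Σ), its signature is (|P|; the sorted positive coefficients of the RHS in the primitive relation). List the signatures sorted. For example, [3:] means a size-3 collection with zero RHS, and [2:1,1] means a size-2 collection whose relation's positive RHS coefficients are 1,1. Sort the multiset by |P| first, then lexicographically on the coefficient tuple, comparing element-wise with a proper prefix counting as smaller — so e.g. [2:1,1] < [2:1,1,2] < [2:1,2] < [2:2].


The 14 primitive collections of Σ (r=7, n=2):

  P={0,4}:  v_{0} + v_{4} = 0  so sig = [2:]
  P={1,5}:  v_{1} + v_{5} = 0  so sig = [2:]
  P={0,2}:  v_{0} + v_{2} = v_{6}  so sig = [2:1]
  P={0,3}:  v_{0} + v_{3} = v_{1}  so sig = [2:1]
  P={0,6}:  v_{0} + v_{6} = v_{5}  so sig = [2:1]
  P={1,4}:  v_{1} + v_{4} = v_{3}  so sig = [2:1]
  P={1,6}:  v_{1} + v_{6} = v_{4}  so sig = [2:1]
  P={3,5}:  v_{3} + v_{5} = v_{4}  so sig = [2:1]
  P={4,5}:  v_{4} + v_{5} = v_{6}  so sig = [2:1]
  P={4,6}:  v_{4} + v_{6} = v_{2}  so sig = [2:1]
  P={1,2}:  v_{1} + v_{2} = 2·v_{4}  so sig = [2:2]
  P={2,5}:  v_{2} + v_{5} = 2·v_{6}  so sig = [2:2]
  P={3,6}:  v_{3} + v_{6} = 2·v_{4}  so sig = [2:2]
  P={2,3}:  v_{2} + v_{3} = 3·v_{4}  so sig = [2:3]

Sorted signature multiset PRS(X):
    [2:]
    [2:]
    [2:1]
    [2:1]
    [2:1]
    [2:1]
    [2:1]
    [2:1]
    [2:1]
    [2:1]
    [2:2]
    [2:2]
    [2:2]
    [2:3]


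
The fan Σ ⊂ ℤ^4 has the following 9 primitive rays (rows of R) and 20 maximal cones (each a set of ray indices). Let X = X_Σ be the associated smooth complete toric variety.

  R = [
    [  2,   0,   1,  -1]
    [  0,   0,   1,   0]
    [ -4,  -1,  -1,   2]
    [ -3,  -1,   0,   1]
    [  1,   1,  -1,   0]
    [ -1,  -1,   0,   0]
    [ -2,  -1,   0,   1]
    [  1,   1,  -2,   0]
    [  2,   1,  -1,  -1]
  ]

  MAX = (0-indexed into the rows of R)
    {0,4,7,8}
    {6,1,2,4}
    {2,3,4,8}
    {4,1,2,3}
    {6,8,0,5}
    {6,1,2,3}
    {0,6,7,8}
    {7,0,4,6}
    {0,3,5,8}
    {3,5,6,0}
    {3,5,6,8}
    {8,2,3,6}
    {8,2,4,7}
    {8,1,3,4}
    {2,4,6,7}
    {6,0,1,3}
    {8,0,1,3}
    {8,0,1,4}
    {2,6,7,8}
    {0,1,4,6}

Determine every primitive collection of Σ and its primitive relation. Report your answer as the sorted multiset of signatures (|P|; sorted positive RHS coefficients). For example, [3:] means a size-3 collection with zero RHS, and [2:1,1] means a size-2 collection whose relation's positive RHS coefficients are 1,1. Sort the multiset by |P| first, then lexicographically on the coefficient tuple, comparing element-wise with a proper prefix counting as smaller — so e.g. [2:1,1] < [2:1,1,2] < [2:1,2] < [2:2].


13 minimal non-faces of Δ(Σ) (on 9 rays):

  • {0,2}:  v_{0} + v_{2} = v_{6}  ⇒ sig = [2:1]
  • {1,7}:  v_{1} + v_{7} = v_{4}  ⇒ sig = [2:1]
  • {1,5}:  v_{1} + v_{5} = v_{0} + v_{3}  ⇒ sig = [2:1,1]
  • {3,7}:  v_{3} + v_{7} = v_{2} + v_{8}  ⇒ sig = [2:1,1]
  • {4,5}:  v_{4} + v_{5} = v_{6} + v_{8}  ⇒ sig = [2:1,1]
  • {2,5}:  v_{2} + v_{5} = v_{3} + 2·v_{6} + v_{8}  ⇒ sig = [2:1,1,2]
  • {5,7}:  v_{5} + v_{7} = 2·v_{6} + 2·v_{8}  ⇒ sig = [2:2,2]
  • {0,3,4}:  v_{0} + v_{3} + v_{4} = 0  ⇒ sig = [3:]
  • {1,6,8}:  v_{1} + v_{6} + v_{8} = 0  ⇒ sig = [3:]
  • {3,4,6}:  v_{3} + v_{4} + v_{6} = v_{2}  ⇒ sig = [3:1]
  • {4,6,8}:  v_{4} + v_{6} + v_{8} = v_{7}  ⇒ sig = [3:1]
  • {1,2,8}:  v_{1} + v_{2} + v_{8} = v_{3} + v_{4}  ⇒ sig = [3:1,1]
  • {0,3,6,8}:  v_{0} + v_{3} + v_{6} + v_{8} = v_{5}  ⇒ sig = [4:1]

Sorted signature multiset PRS(X):
{ [2:1] ×2,  [2:1,1] ×3,  [2:1,1,2],  [2:2,2],  [3:] ×2,  [3:1] ×2,  [3:1,1],  [4:1] }


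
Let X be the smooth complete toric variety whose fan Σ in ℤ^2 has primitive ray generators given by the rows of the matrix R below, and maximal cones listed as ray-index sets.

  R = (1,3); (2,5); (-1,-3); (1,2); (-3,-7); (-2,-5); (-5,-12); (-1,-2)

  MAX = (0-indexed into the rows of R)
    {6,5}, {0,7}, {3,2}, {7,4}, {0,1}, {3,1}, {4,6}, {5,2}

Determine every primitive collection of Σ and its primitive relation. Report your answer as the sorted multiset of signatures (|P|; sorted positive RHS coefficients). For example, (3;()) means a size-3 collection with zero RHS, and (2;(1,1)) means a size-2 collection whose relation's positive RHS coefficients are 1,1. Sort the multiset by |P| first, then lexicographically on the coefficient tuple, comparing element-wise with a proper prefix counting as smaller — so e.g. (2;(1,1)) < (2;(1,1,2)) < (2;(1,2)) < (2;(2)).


20 minimal non-faces of Δ(Σ) (on 8 rays):

  P = {0,2}:  v_{0} + v_{2} = 0  ⇒ sig = (2;())
  P = {1,5}:  v_{1} + v_{5} = 0  ⇒ sig = (2;())
  P = {3,7}:  v_{3} + v_{7} = 0  ⇒ sig = (2;())
  P = {0,3}:  v_{0} + v_{3} = v_{1}  ⇒ sig = (2;(1))
  P = {0,5}:  v_{0} + v_{5} = v_{7}  ⇒ sig = (2;(1))
  P = {1,2}:  v_{1} + v_{2} = v_{3}  ⇒ sig = (2;(1))
  P = {1,4}:  v_{1} + v_{4} = v_{7}  ⇒ sig = (2;(1))
  P = {1,6}:  v_{1} + v_{6} = v_{4}  ⇒ sig = (2;(1))
  P = {1,7}:  v_{1} + v_{7} = v_{0}  ⇒ sig = (2;(1))
  P = {2,7}:  v_{2} + v_{7} = v_{5}  ⇒ sig = (2;(1))
  P = {3,4}:  v_{3} + v_{4} = v_{5}  ⇒ sig = (2;(1))
  P = {3,5}:  v_{3} + v_{5} = v_{2}  ⇒ sig = (2;(1))
  P = {4,5}:  v_{4} + v_{5} = v_{6}  ⇒ sig = (2;(1))
  P = {5,7}:  v_{5} + v_{7} = v_{4}  ⇒ sig = (2;(1))
  P = {0,6}:  v_{0} + v_{6} = v_{4} + v_{7}  ⇒ sig = (2;(1,1))
  P = {0,4}:  v_{0} + v_{4} = 2·v_{7}  ⇒ sig = (2;(2))
  P = {2,4}:  v_{2} + v_{4} = 2·v_{5}  ⇒ sig = (2;(2))
  P = {3,6}:  v_{3} + v_{6} = 2·v_{5}  ⇒ sig = (2;(2))
  P = {6,7}:  v_{6} + v_{7} = 2·v_{4}  ⇒ sig = (2;(2))
  P = {2,6}:  v_{2} + v_{6} = 3·v_{5}  ⇒ sig = (2;(3))

so the primitive-relation signature multiset is
    |P|=2: 20 collections, coeffs (), (), (), (1), (1), (1), (1), (1), (1), (1), (1), (1), (1), (1), (1,1), (2), (2), (2), (2), (3)


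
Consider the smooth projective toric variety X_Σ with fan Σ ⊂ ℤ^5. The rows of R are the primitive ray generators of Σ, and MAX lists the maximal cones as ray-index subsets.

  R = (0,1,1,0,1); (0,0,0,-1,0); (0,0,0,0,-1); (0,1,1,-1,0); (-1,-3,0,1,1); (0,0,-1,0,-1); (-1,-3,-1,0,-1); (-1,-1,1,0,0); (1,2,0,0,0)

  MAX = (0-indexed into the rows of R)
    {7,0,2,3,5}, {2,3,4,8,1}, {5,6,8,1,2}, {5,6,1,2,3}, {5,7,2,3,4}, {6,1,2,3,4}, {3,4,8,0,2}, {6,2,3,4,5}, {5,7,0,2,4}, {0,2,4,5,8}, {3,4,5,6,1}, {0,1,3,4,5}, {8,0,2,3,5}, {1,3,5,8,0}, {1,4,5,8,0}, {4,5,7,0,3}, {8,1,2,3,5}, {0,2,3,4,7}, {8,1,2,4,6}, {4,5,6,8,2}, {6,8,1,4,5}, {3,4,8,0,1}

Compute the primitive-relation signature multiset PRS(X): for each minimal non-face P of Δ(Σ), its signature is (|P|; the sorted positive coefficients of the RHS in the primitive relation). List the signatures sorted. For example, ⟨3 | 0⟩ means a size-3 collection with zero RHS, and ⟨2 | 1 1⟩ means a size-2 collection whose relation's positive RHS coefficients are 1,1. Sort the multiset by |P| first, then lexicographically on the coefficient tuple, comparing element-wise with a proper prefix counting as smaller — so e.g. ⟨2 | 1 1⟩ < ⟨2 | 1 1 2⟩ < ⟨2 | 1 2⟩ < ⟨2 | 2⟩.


The 9 primitive collections of Σ (r=9, n=5):

  {7,8}:  v_{7} + v_{8} = v_{0} + v_{2}  so sig = ⟨2 | 1 1⟩
  {0,6}:  v_{0} + v_{6} = v_{3} + v_{4} + v_{5}  so sig = ⟨2 | 1 1 1⟩
  {1,7}:  v_{1} + v_{7} = 2·v_{3} + v_{4} + v_{5}  so sig = ⟨2 | 1 1 2⟩
  {6,7}:  v_{6} + v_{7} = v_{2} + 2·v_{3} + 2·v_{4} + 2·v_{5}  so sig = ⟨2 | 1 2 2 2⟩
  {0,1,2}:  v_{0} + v_{1} + v_{2} = v_{3}  so sig = ⟨3 | 1⟩
  {3,6,8}:  v_{3} + v_{6} + v_{8} = v_{1} + v_{2}  so sig = ⟨3 | 1 1⟩
  {3,4,5,8}:  v_{3} + v_{4} + v_{5} + v_{8} = 0  so sig = ⟨4 | 0⟩
  {1,2,4,5}:  v_{1} + v_{2} + v_{4} + v_{5} = v_{6}  so sig = ⟨4 | 1⟩
  {0,2,3,4,5}:  v_{0} + v_{2} + v_{3} + v_{4} + v_{5} = v_{7}  so sig = ⟨5 | 1⟩

Hence PRS(X_Σ) =
    |P|=2: 4 collections, coeffs (1,1), (1,1,1), (1,1,2), (1,2,2,2)
    |P|=3: 2 collections, coeffs (1), (1,1)
    |P|=4: 2 collections, coeffs (), (1)
    |P|=5: 1 collection, coeffs (1)


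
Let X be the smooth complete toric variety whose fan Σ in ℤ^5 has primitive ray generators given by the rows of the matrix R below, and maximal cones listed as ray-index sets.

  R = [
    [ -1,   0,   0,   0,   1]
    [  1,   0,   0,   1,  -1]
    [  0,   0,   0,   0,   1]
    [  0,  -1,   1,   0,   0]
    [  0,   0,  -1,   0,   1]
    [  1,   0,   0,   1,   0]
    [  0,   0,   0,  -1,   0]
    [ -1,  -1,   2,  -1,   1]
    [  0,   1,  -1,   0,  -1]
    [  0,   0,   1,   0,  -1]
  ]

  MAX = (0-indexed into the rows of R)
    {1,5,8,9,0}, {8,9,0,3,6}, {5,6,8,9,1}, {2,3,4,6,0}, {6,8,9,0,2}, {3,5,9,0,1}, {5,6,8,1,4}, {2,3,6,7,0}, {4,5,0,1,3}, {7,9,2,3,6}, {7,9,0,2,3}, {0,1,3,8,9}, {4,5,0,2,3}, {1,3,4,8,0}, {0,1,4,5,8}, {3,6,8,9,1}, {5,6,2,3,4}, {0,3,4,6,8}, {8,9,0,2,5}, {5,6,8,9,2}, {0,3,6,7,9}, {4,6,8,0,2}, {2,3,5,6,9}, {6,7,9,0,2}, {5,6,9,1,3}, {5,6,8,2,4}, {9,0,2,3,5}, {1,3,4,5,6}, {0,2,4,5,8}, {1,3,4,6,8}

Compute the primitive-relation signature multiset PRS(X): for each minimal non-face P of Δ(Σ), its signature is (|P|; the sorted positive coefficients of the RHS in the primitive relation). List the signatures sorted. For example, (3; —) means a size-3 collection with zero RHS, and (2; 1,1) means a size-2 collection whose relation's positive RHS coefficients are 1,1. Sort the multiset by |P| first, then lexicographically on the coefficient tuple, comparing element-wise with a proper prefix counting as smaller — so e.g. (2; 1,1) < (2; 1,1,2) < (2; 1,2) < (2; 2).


|primitive collections| = 11. Relations:

  {4,9}:  v_{4} + v_{9} = 0 ; sig = (2; —)
  {1,2}:  v_{1} + v_{2} = v_{5} ; sig = (2; 1)
  {1,7}:  v_{1} + v_{7} = v_{2} + v_{3} + v_{9} ; sig = (2; 1,1,1)
  {7,8}:  v_{7} + v_{8} = v_{0} + v_{6} + v_{9} ; sig = (2; 1,1,1)
  {4,7}:  v_{4} + v_{7} = v_{0} + v_{2} + v_{3} + v_{6} ; sig = (2; 1,1,1,1)
  {5,7}:  v_{5} + v_{7} = 2·v_{2} + v_{3} + v_{9} ; sig = (2; 1,1,2)
  {0,1,6}:  v_{0} + v_{1} + v_{6} = 0 ; sig = (3; —)
  {2,3,8}:  v_{2} + v_{3} + v_{8} = 0 ; sig = (3; —)
  {0,5,6}:  v_{0} + v_{5} + v_{6} = v_{2} ; sig = (3; 1)
  {3,5,8}:  v_{3} + v_{5} + v_{8} = v_{1} ; sig = (3; 1)
  {0,2,3,6,9}:  v_{0} + v_{2} + v_{3} + v_{6} + v_{9} = v_{7} ; sig = (5; 1)

so the primitive-relation signature multiset is
    (2; —)
    (2; 1)
    (2; 1,1,1)
    (2; 1,1,1)
    (2; 1,1,1,1)
    (2; 1,1,2)
    (3; —)
    (3; —)
    (3; 1)
    (3; 1)
    (5; 1)


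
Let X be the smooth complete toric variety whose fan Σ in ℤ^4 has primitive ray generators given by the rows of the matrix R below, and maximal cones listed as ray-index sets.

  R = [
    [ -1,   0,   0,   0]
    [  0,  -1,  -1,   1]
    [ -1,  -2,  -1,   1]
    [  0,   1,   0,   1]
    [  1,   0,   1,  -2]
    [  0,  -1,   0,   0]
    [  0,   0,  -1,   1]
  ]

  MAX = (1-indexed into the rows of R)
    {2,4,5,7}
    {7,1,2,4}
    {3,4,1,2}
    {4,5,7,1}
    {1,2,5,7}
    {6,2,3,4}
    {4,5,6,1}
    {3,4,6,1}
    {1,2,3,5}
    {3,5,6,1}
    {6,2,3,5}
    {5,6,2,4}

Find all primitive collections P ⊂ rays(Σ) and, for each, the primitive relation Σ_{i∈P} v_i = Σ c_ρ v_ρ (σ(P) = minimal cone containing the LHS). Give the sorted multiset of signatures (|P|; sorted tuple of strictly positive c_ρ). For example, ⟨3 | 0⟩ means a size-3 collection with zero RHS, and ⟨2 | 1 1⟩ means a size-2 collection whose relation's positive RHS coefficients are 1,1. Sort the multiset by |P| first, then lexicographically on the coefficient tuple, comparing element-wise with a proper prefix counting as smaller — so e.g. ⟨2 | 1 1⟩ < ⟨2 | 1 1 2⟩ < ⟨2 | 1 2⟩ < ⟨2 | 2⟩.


Minimal non-faces — 5 found among 7 rays, 12 max cones:

  {6,7}:  v_{6} + v_{7} = v_{2}  ⟹  sig = ⟨2 | 1⟩
  {3,7}:  v_{3} + v_{7} = v_{1} + 2·v_{2}  ⟹  sig = ⟨2 | 1 2⟩
  {1,2,6}:  v_{1} + v_{2} + v_{6} = v_{3}  ⟹  sig = ⟨3 | 1⟩
  {3,4,5}:  v_{3} + v_{4} + v_{5} = v_{6}  ⟹  sig = ⟨3 | 1⟩
  {1,2,4,5}:  v_{1} + v_{2} + v_{4} + v_{5} = 0  ⟹  sig = ⟨4 | 0⟩

Signatures (|P|; sorted positive RHS coefficients), sorted:
    ⟨2 | 1⟩
    ⟨2 | 1 2⟩
    ⟨3 | 1⟩
    ⟨3 | 1⟩
    ⟨4 | 0⟩


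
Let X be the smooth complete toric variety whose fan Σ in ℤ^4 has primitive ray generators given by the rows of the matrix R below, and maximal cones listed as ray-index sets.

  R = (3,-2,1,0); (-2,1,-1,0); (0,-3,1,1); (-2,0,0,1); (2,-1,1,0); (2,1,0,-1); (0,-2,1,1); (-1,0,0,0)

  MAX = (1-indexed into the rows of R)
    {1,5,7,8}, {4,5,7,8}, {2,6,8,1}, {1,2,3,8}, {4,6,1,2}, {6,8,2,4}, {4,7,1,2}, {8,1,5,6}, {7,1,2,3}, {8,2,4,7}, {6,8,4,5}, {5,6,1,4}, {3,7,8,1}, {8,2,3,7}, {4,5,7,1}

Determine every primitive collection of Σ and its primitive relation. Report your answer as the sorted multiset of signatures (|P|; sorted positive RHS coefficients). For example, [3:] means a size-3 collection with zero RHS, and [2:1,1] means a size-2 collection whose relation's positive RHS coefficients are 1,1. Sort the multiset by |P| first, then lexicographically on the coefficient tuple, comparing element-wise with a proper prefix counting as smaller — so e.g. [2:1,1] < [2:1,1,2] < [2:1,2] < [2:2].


Δ(Σ) — 8 vertices, 7 min non-faces:

  P = {2,5}:  v_{2} + v_{5} = 0  so sig = [2:]
  P = {6,7}:  v_{6} + v_{7} = v_{5}  so sig = [2:1]
  P = {3,6}:  v_{3} + v_{6} = v_{1} + v_{8}  so sig = [2:1,1]
  P = {3,5}:  v_{3} + v_{5} = v_{1} + v_{7} + v_{8}  so sig = [2:1,1,1]
  P = {3,4}:  v_{3} + v_{4} = v_{2} + 2·v_{7}  so sig = [2:1,2]
  P = {1,4,8}:  v_{1} + v_{4} + v_{8} = v_{7}  so sig = [3:1]
  P = {1,2,7,8}:  v_{1} + v_{2} + v_{7} + v_{8} = v_{3}  so sig = [4:1]

Signatures (|P|; sorted positive RHS coefficients), sorted:
{ [2:],  [2:1],  [2:1,1],  [2:1,1,1],  [2:1,2],  [3:1],  [4:1] }


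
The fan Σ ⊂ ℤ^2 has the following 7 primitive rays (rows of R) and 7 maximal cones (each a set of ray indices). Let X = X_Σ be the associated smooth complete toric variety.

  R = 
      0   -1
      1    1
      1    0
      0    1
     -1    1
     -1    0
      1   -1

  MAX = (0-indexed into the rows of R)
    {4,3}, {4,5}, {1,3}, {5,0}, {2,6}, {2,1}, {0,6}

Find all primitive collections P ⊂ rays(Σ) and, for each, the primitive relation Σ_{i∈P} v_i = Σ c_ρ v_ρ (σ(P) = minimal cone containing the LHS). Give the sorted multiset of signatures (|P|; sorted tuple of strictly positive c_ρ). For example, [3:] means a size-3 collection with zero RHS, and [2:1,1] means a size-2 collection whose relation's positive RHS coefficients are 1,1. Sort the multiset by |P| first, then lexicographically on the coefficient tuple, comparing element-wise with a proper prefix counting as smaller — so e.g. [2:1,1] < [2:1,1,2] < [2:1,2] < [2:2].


14 collections generate NE(X_Σ); each relation:

  {0,3}:  v_{0} + v_{3} = 0  →  sig = [2:]
  {2,5}:  v_{2} + v_{5} = 0  →  sig = [2:]
  {4,6}:  v_{4} + v_{6} = 0  →  sig = [2:]
  {0,1}:  v_{0} + v_{1} = v_{2}  →  sig = [2:1]
  {0,2}:  v_{0} + v_{2} = v_{6}  →  sig = [2:1]
  {0,4}:  v_{0} + v_{4} = v_{5}  →  sig = [2:1]
  {1,5}:  v_{1} + v_{5} = v_{3}  →  sig = [2:1]
  {2,3}:  v_{2} + v_{3} = v_{1}  →  sig = [2:1]
  {2,4}:  v_{2} + v_{4} = v_{3}  →  sig = [2:1]
  {3,5}:  v_{3} + v_{5} = v_{4}  →  sig = [2:1]
  {3,6}:  v_{3} + v_{6} = v_{2}  →  sig = [2:1]
  {5,6}:  v_{5} + v_{6} = v_{0}  →  sig = [2:1]
  {1,4}:  v_{1} + v_{4} = 2·v_{3}  →  sig = [2:2]
  {1,6}:  v_{1} + v_{6} = 2·v_{2}  →  sig = [2:2]

Sorted signature multiset PRS(X):
    |P|=2: 14 collections, coeffs (), (), (), (1), (1), (1), (1), (1), (1), (1), (1), (1), (2), (2)


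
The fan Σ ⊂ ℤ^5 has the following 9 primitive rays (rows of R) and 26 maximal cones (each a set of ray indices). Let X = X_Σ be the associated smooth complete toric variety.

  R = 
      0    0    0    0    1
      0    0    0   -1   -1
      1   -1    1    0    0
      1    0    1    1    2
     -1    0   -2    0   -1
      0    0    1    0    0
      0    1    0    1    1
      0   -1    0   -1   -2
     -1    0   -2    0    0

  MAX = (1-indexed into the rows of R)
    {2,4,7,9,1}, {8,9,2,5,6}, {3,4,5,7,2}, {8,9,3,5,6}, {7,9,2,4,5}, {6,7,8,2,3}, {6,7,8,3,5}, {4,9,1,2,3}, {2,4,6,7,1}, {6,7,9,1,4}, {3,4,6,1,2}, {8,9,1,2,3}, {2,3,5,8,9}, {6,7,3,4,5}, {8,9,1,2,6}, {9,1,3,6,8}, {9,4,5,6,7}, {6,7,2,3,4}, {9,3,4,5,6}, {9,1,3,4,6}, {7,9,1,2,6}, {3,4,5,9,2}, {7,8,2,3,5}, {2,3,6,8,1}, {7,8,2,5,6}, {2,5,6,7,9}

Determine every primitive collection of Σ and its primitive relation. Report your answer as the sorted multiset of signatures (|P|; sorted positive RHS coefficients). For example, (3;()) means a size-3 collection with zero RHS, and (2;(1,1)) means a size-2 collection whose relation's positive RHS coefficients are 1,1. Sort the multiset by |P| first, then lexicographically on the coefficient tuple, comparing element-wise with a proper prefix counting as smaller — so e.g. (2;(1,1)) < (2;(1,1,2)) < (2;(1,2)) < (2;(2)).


The 10 primitive collections of Σ (r=9, n=5):

  {1,5}:  v_{1} + v_{5} = v_{9}  so sig = (2;(1))
  {4,8}:  v_{4} + v_{8} = v_{3}  so sig = (2;(1))
  {1,7,8}:  v_{1} + v_{7} + v_{8} = 0  so sig = (3;())
  {1,3,7}:  v_{1} + v_{3} + v_{7} = v_{4}  so sig = (3;(1))
  {7,8,9}:  v_{7} + v_{8} + v_{9} = v_{5}  so sig = (3;(1))
  {3,7,9}:  v_{3} + v_{7} + v_{9} = v_{4} + v_{5}  so sig = (3;(1,1))
  {2,4,5,6}:  v_{2} + v_{4} + v_{5} + v_{6} = 0  so sig = (4;())
  {2,3,5,6}:  v_{2} + v_{3} + v_{5} + v_{6} = v_{8}  so sig = (4;(1))
  {2,4,6,9}:  v_{2} + v_{4} + v_{6} + v_{9} = v_{1}  so sig = (4;(1))
  {2,3,6,9}:  v_{2} + v_{3} + v_{6} + v_{9} = v_{1} + v_{8}  so sig = (4;(1,1))

so the primitive-relation signature multiset is
[(2;(1)), (2;(1)), (3;()), (3;(1)), (3;(1)), (3;(1,1)), (4;()), (4;(1)), (4;(1)), (4;(1,1))]


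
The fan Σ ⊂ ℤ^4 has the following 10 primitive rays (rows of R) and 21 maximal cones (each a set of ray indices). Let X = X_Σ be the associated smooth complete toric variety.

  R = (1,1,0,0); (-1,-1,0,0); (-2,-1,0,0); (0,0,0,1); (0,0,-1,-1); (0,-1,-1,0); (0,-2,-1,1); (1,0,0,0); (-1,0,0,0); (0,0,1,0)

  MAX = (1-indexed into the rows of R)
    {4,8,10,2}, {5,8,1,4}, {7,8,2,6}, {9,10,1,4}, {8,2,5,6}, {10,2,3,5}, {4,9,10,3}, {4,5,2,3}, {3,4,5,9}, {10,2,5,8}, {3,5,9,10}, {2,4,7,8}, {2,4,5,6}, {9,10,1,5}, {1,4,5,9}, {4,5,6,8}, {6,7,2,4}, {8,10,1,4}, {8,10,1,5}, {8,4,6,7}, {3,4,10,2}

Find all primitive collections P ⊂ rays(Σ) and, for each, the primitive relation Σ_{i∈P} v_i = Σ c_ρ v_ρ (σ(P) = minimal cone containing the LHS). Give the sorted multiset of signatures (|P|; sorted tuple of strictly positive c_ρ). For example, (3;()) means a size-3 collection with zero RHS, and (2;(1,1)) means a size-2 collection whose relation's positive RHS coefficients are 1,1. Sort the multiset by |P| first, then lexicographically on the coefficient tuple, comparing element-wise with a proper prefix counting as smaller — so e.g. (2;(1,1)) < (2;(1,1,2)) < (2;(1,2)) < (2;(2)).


|primitive collections| = 17. Relations:

  {1,2}:  v_{1} + v_{2} = 0  ⇒ sig = (2;())
  {8,9}:  v_{8} + v_{9} = 0  ⇒ sig = (2;())
  {1,3}:  v_{1} + v_{3} = v_{9}  ⇒ sig = (2;(1))
  {2,9}:  v_{2} + v_{9} = v_{3}  ⇒ sig = (2;(1))
  {3,8}:  v_{3} + v_{8} = v_{2}  ⇒ sig = (2;(1))
  {6,10}:  v_{6} + v_{10} = v_{2} + v_{8}  ⇒ sig = (2;(1,1))
  {1,6}:  v_{1} + v_{6} = v_{4} + v_{5} + v_{8}  ⇒ sig = (2;(1,1,1))
  {1,7}:  v_{1} + v_{7} = v_{4} + v_{6} + v_{8}  ⇒ sig = (2;(1,1,1))
  {6,9}:  v_{6} + v_{9} = v_{2} + v_{4} + v_{5}  ⇒ sig = (2;(1,1,1))
  {7,9}:  v_{7} + v_{9} = v_{2} + v_{4} + v_{6}  ⇒ sig = (2;(1,1,1))
  {3,6}:  v_{3} + v_{6} = 2·v_{2} + v_{4} + v_{5}  ⇒ sig = (2;(1,1,2))
  {3,7}:  v_{3} + v_{7} = 2·v_{2} + v_{4} + v_{6}  ⇒ sig = (2;(1,1,2))
  {7,10}:  v_{7} + v_{10} = 2·v_{2} + v_{4} + 2·v_{8}  ⇒ sig = (2;(1,2,2))
  {5,7}:  v_{5} + v_{7} = 2·v_{6}  ⇒ sig = (2;(2))
  {4,5,10}:  v_{4} + v_{5} + v_{10} = 0  ⇒ sig = (3;())
  {2,4,5,8}:  v_{2} + v_{4} + v_{5} + v_{8} = v_{6}  ⇒ sig = (4;(1))
  {2,4,6,8}:  v_{2} + v_{4} + v_{6} + v_{8} = v_{7}  ⇒ sig = (4;(1))

Signatures (|P|; sorted positive RHS coefficients), sorted:
    |P|=2: 14 collections, coeffs (), (), (1), (1), (1), (1,1), (1,1,1), (1,1,1), (1,1,1), (1,1,1), (1,1,2), (1,1,2), (1,2,2), (2)
    |P|=3: 1 collection, coeffs ()
    |P|=4: 2 collections, coeffs (1), (1)


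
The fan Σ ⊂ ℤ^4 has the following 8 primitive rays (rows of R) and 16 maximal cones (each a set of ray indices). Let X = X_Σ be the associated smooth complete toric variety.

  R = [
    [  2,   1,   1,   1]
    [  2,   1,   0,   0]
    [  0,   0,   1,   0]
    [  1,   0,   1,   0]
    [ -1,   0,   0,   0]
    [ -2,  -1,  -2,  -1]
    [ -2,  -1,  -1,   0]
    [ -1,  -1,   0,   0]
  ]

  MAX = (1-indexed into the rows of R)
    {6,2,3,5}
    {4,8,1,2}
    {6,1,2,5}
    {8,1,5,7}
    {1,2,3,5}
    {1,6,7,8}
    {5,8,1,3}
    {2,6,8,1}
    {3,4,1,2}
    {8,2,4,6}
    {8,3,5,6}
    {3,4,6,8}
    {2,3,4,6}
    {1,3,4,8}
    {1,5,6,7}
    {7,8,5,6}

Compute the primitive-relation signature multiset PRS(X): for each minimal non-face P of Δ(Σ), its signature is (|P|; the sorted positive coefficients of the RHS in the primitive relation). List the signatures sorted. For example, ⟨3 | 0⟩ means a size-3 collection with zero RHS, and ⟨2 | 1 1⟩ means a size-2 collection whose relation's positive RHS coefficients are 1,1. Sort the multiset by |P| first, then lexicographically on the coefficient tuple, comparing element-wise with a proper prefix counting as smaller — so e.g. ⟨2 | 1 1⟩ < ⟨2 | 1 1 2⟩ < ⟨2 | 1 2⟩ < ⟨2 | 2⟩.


9 minimal non-faces of Δ(Σ) (on 8 rays):

  {4,5}:  v_{4} + v_{5} = v_{3} ; sig = ⟨2 | 1⟩
  {4,7}:  v_{4} + v_{7} = v_{8} ; sig = ⟨2 | 1⟩
  {2,7}:  v_{2} + v_{7} = v_{1} + v_{6} ; sig = ⟨2 | 1 1⟩
  {3,7}:  v_{3} + v_{7} = v_{5} + v_{8} ; sig = ⟨2 | 1 1⟩
  {1,3,6}:  v_{1} + v_{3} + v_{6} = 0 ; sig = ⟨3 | 0⟩
  {2,5,8}:  v_{2} + v_{5} + v_{8} = 0 ; sig = ⟨3 | 0⟩
  {2,3,8}:  v_{2} + v_{3} + v_{8} = v_{4} ; sig = ⟨3 | 1⟩
  {1,4,6}:  v_{1} + v_{4} + v_{6} = v_{2} + v_{8} ; sig = ⟨3 | 1 1⟩
  {1,5,6,8}:  v_{1} + v_{5} + v_{6} + v_{8} = v_{7} ; sig = ⟨4 | 1⟩

Hence PRS(X_Σ) =
{ ⟨2 | 1⟩ ×2,  ⟨2 | 1 1⟩ ×2,  ⟨3 | 0⟩ ×2,  ⟨3 | 1⟩,  ⟨3 | 1 1⟩,  ⟨4 | 1⟩ }


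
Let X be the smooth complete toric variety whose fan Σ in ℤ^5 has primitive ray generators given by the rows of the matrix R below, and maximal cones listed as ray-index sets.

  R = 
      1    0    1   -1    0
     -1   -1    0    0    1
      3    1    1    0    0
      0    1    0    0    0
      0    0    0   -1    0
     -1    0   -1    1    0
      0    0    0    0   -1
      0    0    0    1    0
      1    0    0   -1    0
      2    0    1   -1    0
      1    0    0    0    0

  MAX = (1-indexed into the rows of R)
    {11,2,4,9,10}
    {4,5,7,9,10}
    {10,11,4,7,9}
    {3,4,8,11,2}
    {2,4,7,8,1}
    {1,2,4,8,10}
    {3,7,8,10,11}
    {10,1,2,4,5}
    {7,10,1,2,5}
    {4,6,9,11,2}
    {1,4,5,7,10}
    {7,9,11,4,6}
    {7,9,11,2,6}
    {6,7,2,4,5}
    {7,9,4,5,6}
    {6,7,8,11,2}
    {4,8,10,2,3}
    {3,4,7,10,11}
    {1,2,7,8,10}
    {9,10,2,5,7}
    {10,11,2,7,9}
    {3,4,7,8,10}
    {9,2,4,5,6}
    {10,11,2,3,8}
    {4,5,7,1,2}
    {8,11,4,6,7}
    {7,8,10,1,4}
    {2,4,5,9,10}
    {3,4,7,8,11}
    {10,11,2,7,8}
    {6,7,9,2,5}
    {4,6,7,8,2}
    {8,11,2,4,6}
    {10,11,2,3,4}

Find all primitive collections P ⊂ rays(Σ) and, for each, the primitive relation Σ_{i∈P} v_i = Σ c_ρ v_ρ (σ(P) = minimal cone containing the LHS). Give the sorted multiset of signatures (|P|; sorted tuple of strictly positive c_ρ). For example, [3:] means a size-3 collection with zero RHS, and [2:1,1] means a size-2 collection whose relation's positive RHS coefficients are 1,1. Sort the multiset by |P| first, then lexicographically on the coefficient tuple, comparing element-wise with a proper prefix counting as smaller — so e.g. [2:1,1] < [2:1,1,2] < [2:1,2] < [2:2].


Δ(Σ) — 11 vertices, 16 min non-faces:

  {1,6}:  v_{1} + v_{6} = 0  ⟹  sig = [2:]
  {5,8}:  v_{5} + v_{8} = 0  ⟹  sig = [2:]
  {1,11}:  v_{1} + v_{11} = v_{10}  ⟹  sig = [2:1]
  {5,11}:  v_{5} + v_{11} = v_{9}  ⟹  sig = [2:1]
  {6,10}:  v_{6} + v_{10} = v_{11}  ⟹  sig = [2:1]
  {8,9}:  v_{8} + v_{9} = v_{11}  ⟹  sig = [2:1]
  {1,9}:  v_{1} + v_{9} = v_{5} + v_{10}  ⟹  sig = [2:1,1]
  {3,5}:  v_{3} + v_{5} = v_{4} + v_{10} + v_{11}  ⟹  sig = [2:1,1,1]
  {1,3}:  v_{1} + v_{3} = v_{4} + v_{8} + 2·v_{10}  ⟹  sig = [2:1,1,2]
  {3,6}:  v_{3} + v_{6} = v_{4} + v_{8} + 2·v_{11}  ⟹  sig = [2:1,1,2]
  {3,9}:  v_{3} + v_{9} = v_{4} + v_{10} + 2·v_{11}  ⟹  sig = [2:1,1,2]
  {2,3,7}:  v_{2} + v_{3} + v_{7} = v_{8} + v_{10}  ⟹  sig = [3:1,1]
  {2,4,7,11}:  v_{2} + v_{4} + v_{7} + v_{11} = 0  ⟹  sig = [4:]
  {2,4,7,9}:  v_{2} + v_{4} + v_{7} + v_{9} = v_{5}  ⟹  sig = [4:1]
  {2,4,7,10}:  v_{2} + v_{4} + v_{7} + v_{10} = v_{1}  ⟹  sig = [4:1]
  {4,8,10,11}:  v_{4} + v_{8} + v_{10} + v_{11} = v_{3}  ⟹  sig = [4:1]

Sorted signature multiset PRS(X):
[[2:], [2:], [2:1], [2:1], [2:1], [2:1], [2:1,1], [2:1,1,1], [2:1,1,2], [2:1,1,2], [2:1,1,2], [3:1,1], [4:], [4:1], [4:1], [4:1]]


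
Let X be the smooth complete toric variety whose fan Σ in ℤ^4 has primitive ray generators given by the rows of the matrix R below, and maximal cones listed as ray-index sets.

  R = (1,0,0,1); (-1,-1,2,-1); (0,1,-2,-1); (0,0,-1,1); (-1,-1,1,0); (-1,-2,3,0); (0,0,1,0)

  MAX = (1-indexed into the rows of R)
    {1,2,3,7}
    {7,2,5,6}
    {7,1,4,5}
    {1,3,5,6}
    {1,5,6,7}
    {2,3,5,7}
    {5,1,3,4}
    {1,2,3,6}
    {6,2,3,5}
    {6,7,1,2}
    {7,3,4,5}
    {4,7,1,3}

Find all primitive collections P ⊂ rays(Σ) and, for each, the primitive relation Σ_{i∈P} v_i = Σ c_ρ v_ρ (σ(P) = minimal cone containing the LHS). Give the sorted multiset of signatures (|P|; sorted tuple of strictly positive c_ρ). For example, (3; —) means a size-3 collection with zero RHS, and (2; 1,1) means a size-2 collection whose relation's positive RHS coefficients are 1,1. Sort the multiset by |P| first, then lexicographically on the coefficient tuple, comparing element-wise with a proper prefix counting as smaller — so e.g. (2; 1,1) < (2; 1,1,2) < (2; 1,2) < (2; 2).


5 collections generate NE(X_Σ); each relation:

  P={2,4}:  v_{2} + v_{4} = v_{5} ; sig = (2; 1)
  P={4,6}:  v_{4} + v_{6} = v_{1} + 2·v_{5} ; sig = (2; 1,2)
  P={1,2,5}:  v_{1} + v_{2} + v_{5} = v_{6} ; sig = (3; 1)
  P={3,6,7}:  v_{3} + v_{6} + v_{7} = v_{2} ; sig = (3; 1)
  P={1,3,5,7}:  v_{1} + v_{3} + v_{5} + v_{7} = 0 ; sig = (4; —)

Sorted signature multiset PRS(X):
{ (2; 1),  (2; 1,2),  (3; 1) ×2,  (4; —) }


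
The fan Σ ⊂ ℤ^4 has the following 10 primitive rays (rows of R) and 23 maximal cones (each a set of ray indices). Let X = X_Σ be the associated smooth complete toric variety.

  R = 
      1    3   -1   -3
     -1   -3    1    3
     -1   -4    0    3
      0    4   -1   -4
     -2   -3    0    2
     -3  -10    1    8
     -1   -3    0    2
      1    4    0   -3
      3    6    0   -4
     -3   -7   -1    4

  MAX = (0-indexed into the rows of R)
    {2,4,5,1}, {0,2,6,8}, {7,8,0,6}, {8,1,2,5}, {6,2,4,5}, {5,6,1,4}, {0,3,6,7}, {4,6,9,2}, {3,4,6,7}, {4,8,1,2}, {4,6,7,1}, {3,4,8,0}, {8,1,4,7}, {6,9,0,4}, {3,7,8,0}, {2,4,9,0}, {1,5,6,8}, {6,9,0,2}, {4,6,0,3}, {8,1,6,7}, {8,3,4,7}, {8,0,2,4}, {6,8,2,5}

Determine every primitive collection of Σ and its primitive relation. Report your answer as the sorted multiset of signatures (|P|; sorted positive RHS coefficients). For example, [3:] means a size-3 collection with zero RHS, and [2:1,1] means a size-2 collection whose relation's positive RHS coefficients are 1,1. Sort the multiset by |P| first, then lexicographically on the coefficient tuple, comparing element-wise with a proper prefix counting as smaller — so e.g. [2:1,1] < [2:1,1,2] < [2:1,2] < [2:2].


|primitive collections| = 18. Relations:

  P = {0,1}:  v_{0} + v_{1} = 0  ⟹  sig = [2:]
  P = {2,7}:  v_{2} + v_{7} = 0  ⟹  sig = [2:]
  P = {0,5}:  v_{0} + v_{5} = v_{2} + v_{6}  ⟹  sig = [2:1,1]
  P = {1,3}:  v_{1} + v_{3} = v_{4} + v_{7}  ⟹  sig = [2:1,1]
  P = {2,3}:  v_{2} + v_{3} = v_{0} + v_{4}  ⟹  sig = [2:1,1]
  P = {3,5}:  v_{3} + v_{5} = v_{4} + v_{6}  ⟹  sig = [2:1,1]
  P = {5,7}:  v_{5} + v_{7} = v_{1} + v_{6}  ⟹  sig = [2:1,1]
  P = {8,9}:  v_{8} + v_{9} = v_{0} + v_{2}  ⟹  sig = [2:1,1]
  P = {1,9}:  v_{1} + v_{9} = v_{2} + v_{4} + v_{6}  ⟹  sig = [2:1,1,1]
  P = {7,9}:  v_{7} + v_{9} = v_{0} + v_{4} + v_{6}  ⟹  sig = [2:1,1,1]
  P = {3,9}:  v_{3} + v_{9} = 2·v_{0} + 2·v_{4} + v_{6}  ⟹  sig = [2:1,2,2]
  P = {5,9}:  v_{5} + v_{9} = 2·v_{2} + v_{4} + 2·v_{6}  ⟹  sig = [2:1,2,2]
  P = {4,6,8}:  v_{4} + v_{6} + v_{8} = 0  ⟹  sig = [3:]
  P = {0,4,7}:  v_{0} + v_{4} + v_{7} = v_{3}  ⟹  sig = [3:1]
  P = {1,2,6}:  v_{1} + v_{2} + v_{6} = v_{5}  ⟹  sig = [3:1]
  P = {3,6,8}:  v_{3} + v_{6} + v_{8} = v_{0} + v_{7}  ⟹  sig = [3:1,1]
  P = {4,5,8}:  v_{4} + v_{5} + v_{8} = v_{1} + v_{2}  ⟹  sig = [3:1,1]
  P = {0,2,4,6}:  v_{0} + v_{2} + v_{4} + v_{6} = v_{9}  ⟹  sig = [4:1]

Hence PRS(X_Σ) =
[[2:], [2:], [2:1,1], [2:1,1], [2:1,1], [2:1,1], [2:1,1], [2:1,1], [2:1,1,1], [2:1,1,1], [2:1,2,2], [2:1,2,2], [3:], [3:1], [3:1], [3:1,1], [3:1,1], [4:1]]


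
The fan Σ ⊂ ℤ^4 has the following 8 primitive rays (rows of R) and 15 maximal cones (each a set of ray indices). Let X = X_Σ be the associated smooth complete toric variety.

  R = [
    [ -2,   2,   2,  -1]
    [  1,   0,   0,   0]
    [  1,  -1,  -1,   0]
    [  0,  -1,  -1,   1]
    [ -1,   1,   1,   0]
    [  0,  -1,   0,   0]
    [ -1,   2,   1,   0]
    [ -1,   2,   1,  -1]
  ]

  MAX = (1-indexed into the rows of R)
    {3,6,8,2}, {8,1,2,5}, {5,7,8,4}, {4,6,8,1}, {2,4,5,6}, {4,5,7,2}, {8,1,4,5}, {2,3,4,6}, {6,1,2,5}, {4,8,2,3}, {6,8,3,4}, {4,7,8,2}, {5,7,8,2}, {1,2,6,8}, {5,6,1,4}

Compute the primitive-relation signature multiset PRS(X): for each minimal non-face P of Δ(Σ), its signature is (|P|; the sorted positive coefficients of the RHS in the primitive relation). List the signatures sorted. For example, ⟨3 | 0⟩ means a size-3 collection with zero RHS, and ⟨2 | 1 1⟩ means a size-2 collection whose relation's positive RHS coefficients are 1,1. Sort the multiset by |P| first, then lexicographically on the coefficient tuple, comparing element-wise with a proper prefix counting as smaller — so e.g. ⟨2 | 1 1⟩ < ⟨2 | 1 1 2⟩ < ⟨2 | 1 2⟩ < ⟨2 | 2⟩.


Primitive collections (9):

  {3,5}:  v_{3} + v_{5} = 0 — sig = ⟨2 | 0⟩
  {6,7}:  v_{6} + v_{7} = v_{5} — sig = ⟨2 | 1⟩
  {1,3}:  v_{1} + v_{3} = v_{6} + v_{8} — sig = ⟨2 | 1 1⟩
  {3,7}:  v_{3} + v_{7} = v_{2} + v_{4} + v_{8} — sig = ⟨2 | 1 1 1⟩
  {1,7}:  v_{1} + v_{7} = 2·v_{5} + v_{8} — sig = ⟨2 | 1 2⟩
  {1,2,4}:  v_{1} + v_{2} + v_{4} = v_{5} — sig = ⟨3 | 1⟩
  {5,6,8}:  v_{5} + v_{6} + v_{8} = v_{1} — sig = ⟨3 | 1⟩
  {2,4,6,8}:  v_{2} + v_{4} + v_{6} + v_{8} = 0 — sig = ⟨4 | 0⟩
  {2,4,5,8}:  v_{2} + v_{4} + v_{5} + v_{8} = v_{7} — sig = ⟨4 | 1⟩

Hence PRS(X_Σ) =
    ⟨2 | 0⟩
    ⟨2 | 1⟩
    ⟨2 | 1 1⟩
    ⟨2 | 1 1 1⟩
    ⟨2 | 1 2⟩
    ⟨3 | 1⟩
    ⟨3 | 1⟩
    ⟨4 | 0⟩
    ⟨4 | 1⟩


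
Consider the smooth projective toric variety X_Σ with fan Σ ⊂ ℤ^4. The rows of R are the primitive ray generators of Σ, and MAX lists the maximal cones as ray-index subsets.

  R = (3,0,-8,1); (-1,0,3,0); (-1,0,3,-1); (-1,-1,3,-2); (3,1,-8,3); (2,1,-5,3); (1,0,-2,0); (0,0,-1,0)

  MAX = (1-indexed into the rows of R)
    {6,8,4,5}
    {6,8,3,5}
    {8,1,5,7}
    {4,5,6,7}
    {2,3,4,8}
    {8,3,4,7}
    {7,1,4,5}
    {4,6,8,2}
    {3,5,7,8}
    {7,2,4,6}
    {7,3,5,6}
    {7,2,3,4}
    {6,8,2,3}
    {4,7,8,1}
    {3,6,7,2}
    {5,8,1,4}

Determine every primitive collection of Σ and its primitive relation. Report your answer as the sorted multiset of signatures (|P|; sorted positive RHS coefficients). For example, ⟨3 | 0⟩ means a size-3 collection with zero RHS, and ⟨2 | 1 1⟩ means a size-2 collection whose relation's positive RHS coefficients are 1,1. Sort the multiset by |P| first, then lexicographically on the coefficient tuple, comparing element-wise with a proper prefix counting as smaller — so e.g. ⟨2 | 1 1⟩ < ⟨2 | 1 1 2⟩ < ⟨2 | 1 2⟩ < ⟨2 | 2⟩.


Minimal non-faces — 9 found among 8 rays, 16 max cones:

  P = {2,5}:  v_{2} + v_{5} = v_{6}  ⟹  sig = ⟨2 | 1⟩
  P = {1,2}:  v_{1} + v_{2} = v_{4} + v_{5}  ⟹  sig = ⟨2 | 1 1⟩
  P = {1,3}:  v_{1} + v_{3} = 2·v_{7} + v_{8}  ⟹  sig = ⟨2 | 1 2⟩
  P = {1,6}:  v_{1} + v_{6} = v_{4} + 2·v_{5}  ⟹  sig = ⟨2 | 1 2⟩
  P = {2,7,8}:  v_{2} + v_{7} + v_{8} = 0  ⟹  sig = ⟨3 | 0⟩
  P = {3,4,5}:  v_{3} + v_{4} + v_{5} = v_{7}  ⟹  sig = ⟨3 | 1⟩
  P = {6,7,8}:  v_{6} + v_{7} + v_{8} = v_{5}  ⟹  sig = ⟨3 | 1⟩
  P = {3,4,6}:  v_{3} + v_{4} + v_{6} = v_{2} + v_{7}  ⟹  sig = ⟨3 | 1 1⟩
  P = {4,5,7,8}:  v_{4} + v_{5} + v_{7} + v_{8} = v_{1}  ⟹  sig = ⟨4 | 1⟩

Hence PRS(X_Σ) =
{ ⟨2 | 1⟩,  ⟨2 | 1 1⟩,  ⟨2 | 1 2⟩ ×2,  ⟨3 | 0⟩,  ⟨3 | 1⟩ ×2,  ⟨3 | 1 1⟩,  ⟨4 | 1⟩ }


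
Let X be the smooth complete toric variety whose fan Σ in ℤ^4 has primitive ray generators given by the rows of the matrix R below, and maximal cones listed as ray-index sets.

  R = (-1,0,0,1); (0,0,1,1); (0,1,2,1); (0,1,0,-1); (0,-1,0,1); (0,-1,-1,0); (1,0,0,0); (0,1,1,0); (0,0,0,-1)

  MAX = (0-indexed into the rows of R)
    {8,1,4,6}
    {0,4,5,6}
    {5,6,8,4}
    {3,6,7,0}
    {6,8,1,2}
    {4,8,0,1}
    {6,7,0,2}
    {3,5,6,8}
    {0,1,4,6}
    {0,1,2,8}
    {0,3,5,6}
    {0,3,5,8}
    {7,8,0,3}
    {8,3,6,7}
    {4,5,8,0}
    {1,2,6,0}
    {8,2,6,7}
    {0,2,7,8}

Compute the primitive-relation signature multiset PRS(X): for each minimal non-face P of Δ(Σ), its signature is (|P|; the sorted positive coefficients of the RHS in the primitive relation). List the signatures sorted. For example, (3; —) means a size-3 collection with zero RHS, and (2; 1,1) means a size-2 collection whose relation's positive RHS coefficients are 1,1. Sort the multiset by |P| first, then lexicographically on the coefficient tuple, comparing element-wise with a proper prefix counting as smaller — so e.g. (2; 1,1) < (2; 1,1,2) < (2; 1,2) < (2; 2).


|primitive collections| = 10. Relations:

  P={3,4}:  v_{3} + v_{4} = 0 — sig = (2; —)
  P={5,7}:  v_{5} + v_{7} = 0 — sig = (2; —)
  P={1,3}:  v_{1} + v_{3} = v_{7} — sig = (2; 1)
  P={1,5}:  v_{1} + v_{5} = v_{4} — sig = (2; 1)
  P={1,7}:  v_{1} + v_{7} = v_{2} — sig = (2; 1)
  P={2,5}:  v_{2} + v_{5} = v_{1} — sig = (2; 1)
  P={4,7}:  v_{4} + v_{7} = v_{1} — sig = (2; 1)
  P={2,3}:  v_{2} + v_{3} = 2·v_{7} — sig = (2; 2)
  P={2,4}:  v_{2} + v_{4} = 2·v_{1} — sig = (2; 2)
  P={0,6,8}:  v_{0} + v_{6} + v_{8} = 0 — sig = (3; —)

Signatures (|P|; sorted positive RHS coefficients), sorted:
[(2; —), (2; —), (2; 1), (2; 1), (2; 1), (2; 1), (2; 1), (2; 2), (2; 2), (3; —)]


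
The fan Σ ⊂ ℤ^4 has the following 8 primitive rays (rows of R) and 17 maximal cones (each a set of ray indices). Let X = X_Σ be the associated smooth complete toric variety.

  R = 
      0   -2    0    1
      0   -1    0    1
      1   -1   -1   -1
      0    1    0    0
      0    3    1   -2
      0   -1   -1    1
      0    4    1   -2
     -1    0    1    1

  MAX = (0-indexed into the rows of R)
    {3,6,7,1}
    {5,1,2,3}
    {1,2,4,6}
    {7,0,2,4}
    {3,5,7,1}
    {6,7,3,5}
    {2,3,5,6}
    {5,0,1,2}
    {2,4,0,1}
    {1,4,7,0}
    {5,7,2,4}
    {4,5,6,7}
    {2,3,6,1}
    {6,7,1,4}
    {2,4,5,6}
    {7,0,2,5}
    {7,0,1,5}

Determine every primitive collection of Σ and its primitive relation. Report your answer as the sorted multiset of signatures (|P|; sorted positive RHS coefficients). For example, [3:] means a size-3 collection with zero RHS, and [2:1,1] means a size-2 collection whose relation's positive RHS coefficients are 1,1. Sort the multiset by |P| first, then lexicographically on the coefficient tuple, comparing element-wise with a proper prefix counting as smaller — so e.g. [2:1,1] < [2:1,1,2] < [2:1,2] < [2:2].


Σ has 9 primitive collections:

  P = {0,3}:  v_{0} + v_{3} = v_{1}  so sig = [2:1]
  P = {3,4}:  v_{3} + v_{4} = v_{6}  so sig = [2:1]
  P = {0,6}:  v_{0} + v_{6} = v_{1} + v_{4}  so sig = [2:1,1]
  P = {0,4,5}:  v_{0} + v_{4} + v_{5} = 0  so sig = [3:]
  P = {2,3,7}:  v_{2} + v_{3} + v_{7} = 0  so sig = [3:]
  P = {1,2,7}:  v_{1} + v_{2} + v_{7} = v_{0}  so sig = [3:1]
  P = {1,4,5}:  v_{1} + v_{4} + v_{5} = v_{3}  so sig = [3:1]
  P = {2,6,7}:  v_{2} + v_{6} + v_{7} = v_{4}  so sig = [3:1]
  P = {1,5,6}:  v_{1} + v_{5} + v_{6} = 2·v_{3}  so sig = [3:2]

Sorted signature multiset PRS(X):
{ [2:1] ×2,  [2:1,1],  [3:] ×2,  [3:1] ×3,  [3:2] }


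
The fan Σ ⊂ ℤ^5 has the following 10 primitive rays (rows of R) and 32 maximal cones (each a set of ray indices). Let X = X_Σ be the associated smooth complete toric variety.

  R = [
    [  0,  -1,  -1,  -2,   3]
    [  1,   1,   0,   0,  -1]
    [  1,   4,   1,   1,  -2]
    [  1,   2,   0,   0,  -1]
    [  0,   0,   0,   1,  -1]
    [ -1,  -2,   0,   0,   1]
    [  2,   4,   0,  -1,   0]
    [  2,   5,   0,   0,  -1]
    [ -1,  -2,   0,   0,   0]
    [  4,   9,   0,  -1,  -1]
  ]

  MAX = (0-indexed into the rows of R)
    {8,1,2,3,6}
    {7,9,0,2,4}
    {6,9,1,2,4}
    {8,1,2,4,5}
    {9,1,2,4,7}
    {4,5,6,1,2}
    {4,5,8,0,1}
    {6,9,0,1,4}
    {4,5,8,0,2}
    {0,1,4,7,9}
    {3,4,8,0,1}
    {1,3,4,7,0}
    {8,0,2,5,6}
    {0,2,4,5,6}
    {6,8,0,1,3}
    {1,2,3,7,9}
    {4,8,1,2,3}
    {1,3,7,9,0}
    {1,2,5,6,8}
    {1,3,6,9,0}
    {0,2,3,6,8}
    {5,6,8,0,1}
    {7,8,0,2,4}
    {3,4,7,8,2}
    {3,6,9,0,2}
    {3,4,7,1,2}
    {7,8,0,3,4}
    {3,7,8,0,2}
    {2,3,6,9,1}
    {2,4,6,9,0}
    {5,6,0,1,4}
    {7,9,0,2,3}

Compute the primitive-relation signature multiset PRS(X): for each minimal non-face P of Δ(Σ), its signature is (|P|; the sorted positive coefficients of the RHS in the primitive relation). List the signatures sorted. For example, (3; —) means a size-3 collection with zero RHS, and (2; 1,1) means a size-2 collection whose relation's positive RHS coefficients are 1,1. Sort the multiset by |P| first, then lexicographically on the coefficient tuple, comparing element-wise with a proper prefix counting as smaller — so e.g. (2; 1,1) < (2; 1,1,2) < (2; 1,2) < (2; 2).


11 collections generate NE(X_Σ); each relation:

  • {3,5}:  v_{3} + v_{5} = 0  ⇒ sig = (2; —)
  • {6,7}:  v_{6} + v_{7} = v_{9}  ⇒ sig = (2; 1)
  • {5,7}:  v_{5} + v_{7} = v_{0} + v_{2} + v_{4}  ⇒ sig = (2; 1,1,1)
  • {5,9}:  v_{5} + v_{9} = v_{0} + v_{2} + v_{4} + v_{6}  ⇒ sig = (2; 1,1,1,1)
  • {8,9}:  v_{8} + v_{9} = v_{0} + v_{2} + 2·v_{3}  ⇒ sig = (2; 1,1,2)
  • {0,1,2}:  v_{0} + v_{1} + v_{2} = v_{6}  ⇒ sig = (3; 1)
  • {4,6,8}:  v_{4} + v_{6} + v_{8} = v_{3}  ⇒ sig = (3; 1)
  • {3,4,6}:  v_{3} + v_{4} + v_{6} = v_{1} + v_{7}  ⇒ sig = (3; 1,1)
  • {3,4,9}:  v_{3} + v_{4} + v_{9} = v_{1} + 2·v_{7}  ⇒ sig = (3; 1,2)
  • {1,7,8}:  v_{1} + v_{7} + v_{8} = 2·v_{3}  ⇒ sig = (3; 2)
  • {0,2,3,4}:  v_{0} + v_{2} + v_{3} + v_{4} = v_{7}  ⇒ sig = (4; 1)

Signatures (|P|; sorted positive RHS coefficients), sorted:
    (2; —)
    (2; 1)
    (2; 1,1,1)
    (2; 1,1,1,1)
    (2; 1,1,2)
    (3; 1)
    (3; 1)
    (3; 1,1)
    (3; 1,2)
    (3; 2)
    (4; 1)


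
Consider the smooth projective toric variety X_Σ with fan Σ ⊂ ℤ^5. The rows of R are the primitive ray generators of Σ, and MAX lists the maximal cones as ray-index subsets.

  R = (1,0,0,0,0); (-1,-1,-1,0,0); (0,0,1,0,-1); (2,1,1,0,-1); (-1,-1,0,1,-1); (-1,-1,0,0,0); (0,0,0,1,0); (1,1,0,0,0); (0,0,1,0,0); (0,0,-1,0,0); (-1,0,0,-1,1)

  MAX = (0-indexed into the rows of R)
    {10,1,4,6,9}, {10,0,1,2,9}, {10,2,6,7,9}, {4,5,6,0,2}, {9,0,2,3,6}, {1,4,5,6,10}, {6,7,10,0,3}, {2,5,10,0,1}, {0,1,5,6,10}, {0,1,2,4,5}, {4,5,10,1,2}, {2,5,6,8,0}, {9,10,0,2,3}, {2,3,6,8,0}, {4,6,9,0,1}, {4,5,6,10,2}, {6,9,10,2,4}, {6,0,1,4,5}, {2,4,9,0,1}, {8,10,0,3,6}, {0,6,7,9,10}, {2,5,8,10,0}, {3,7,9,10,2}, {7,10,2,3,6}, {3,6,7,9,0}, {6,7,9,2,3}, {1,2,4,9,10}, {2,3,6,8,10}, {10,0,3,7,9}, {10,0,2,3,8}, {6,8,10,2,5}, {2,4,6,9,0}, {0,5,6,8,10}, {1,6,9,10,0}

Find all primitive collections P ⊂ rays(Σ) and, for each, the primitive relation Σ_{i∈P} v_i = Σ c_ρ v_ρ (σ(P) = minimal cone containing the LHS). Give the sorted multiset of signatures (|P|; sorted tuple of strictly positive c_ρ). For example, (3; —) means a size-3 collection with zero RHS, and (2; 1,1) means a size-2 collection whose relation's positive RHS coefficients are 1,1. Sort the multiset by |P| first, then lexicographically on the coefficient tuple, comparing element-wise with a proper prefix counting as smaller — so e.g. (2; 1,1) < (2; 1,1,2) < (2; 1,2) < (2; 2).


Minimal non-faces — 16 found among 11 rays, 34 max cones:

  P = {5,7}:  v_{5} + v_{7} = 0  →  sig = (2; —)
  P = {8,9}:  v_{8} + v_{9} = 0  →  sig = (2; —)
  P = {1,7}:  v_{1} + v_{7} = v_{9}  →  sig = (2; 1)
  P = {1,8}:  v_{1} + v_{8} = v_{5}  →  sig = (2; 1)
  P = {5,9}:  v_{5} + v_{9} = v_{1}  →  sig = (2; 1)
  P = {3,5}:  v_{3} + v_{5} = v_{0} + v_{2}  →  sig = (2; 1,1)
  P = {1,3}:  v_{1} + v_{3} = v_{0} + v_{2} + v_{9}  →  sig = (2; 1,1,1)
  P = {4,7}:  v_{4} + v_{7} = v_{2} + v_{6} + v_{9}  →  sig = (2; 1,1,1)
  P = {4,8}:  v_{4} + v_{8} = v_{2} + v_{5} + v_{6}  →  sig = (2; 1,1,1)
  P = {7,8}:  v_{7} + v_{8} = v_{3} + v_{6} + v_{10}  →  sig = (2; 1,1,1)
  P = {3,4}:  v_{3} + v_{4} = v_{0} + 2·v_{2} + v_{6} + v_{9}  →  sig = (2; 1,1,1,2)
  P = {0,2,7}:  v_{0} + v_{2} + v_{7} = v_{3}  →  sig = (3; 1)
  P = {0,4,10}:  v_{0} + v_{4} + v_{10} = v_{5}  →  sig = (3; 1)
  P = {1,2,6}:  v_{1} + v_{2} + v_{6} = v_{4}  →  sig = (3; 1)
  P = {0,2,6,10}:  v_{0} + v_{2} + v_{6} + v_{10} = v_{8}  →  sig = (4; 1)
  P = {3,6,9,10}:  v_{3} + v_{6} + v_{9} + v_{10} = v_{7}  →  sig = (4; 1)

Signatures (|P|; sorted positive RHS coefficients), sorted:
    (2; —)
    (2; —)
    (2; 1)
    (2; 1)
    (2; 1)
    (2; 1,1)
    (2; 1,1,1)
    (2; 1,1,1)
    (2; 1,1,1)
    (2; 1,1,1)
    (2; 1,1,1,2)
    (3; 1)
    (3; 1)
    (3; 1)
    (4; 1)
    (4; 1)
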